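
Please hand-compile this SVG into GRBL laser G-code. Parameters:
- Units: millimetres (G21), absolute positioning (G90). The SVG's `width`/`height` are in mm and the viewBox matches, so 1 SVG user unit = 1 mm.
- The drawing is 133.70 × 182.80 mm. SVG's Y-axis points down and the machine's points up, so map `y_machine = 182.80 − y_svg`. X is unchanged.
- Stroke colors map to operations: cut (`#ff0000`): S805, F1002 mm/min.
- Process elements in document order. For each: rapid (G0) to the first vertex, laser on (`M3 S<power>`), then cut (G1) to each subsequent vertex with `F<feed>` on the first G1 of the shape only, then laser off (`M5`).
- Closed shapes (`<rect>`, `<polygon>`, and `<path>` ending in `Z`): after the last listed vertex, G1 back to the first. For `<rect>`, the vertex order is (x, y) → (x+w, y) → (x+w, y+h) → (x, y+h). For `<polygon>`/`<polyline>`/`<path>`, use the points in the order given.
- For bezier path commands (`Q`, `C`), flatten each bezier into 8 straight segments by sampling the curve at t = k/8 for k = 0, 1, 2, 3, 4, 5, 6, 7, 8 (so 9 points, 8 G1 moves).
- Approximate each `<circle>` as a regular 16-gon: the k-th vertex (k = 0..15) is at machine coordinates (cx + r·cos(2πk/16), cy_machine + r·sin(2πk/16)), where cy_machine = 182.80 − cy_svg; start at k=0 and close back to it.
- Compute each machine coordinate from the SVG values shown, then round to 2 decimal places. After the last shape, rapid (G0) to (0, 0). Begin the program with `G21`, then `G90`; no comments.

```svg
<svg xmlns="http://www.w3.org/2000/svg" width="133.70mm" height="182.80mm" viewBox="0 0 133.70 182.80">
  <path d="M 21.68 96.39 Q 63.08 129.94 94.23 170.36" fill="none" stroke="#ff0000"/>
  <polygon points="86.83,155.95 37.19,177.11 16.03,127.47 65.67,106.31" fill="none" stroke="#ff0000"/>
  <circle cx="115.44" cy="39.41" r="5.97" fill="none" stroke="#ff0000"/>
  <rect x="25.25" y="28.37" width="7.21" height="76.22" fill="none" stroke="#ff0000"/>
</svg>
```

G21
G90
G0 X21.68 Y86.41
M3 S805
G1 X31.87 Y77.92 F1002
G1 X41.74 Y69.21
G1 X51.29 Y60.28
G1 X60.52 Y51.14
G1 X69.43 Y41.79
G1 X78.01 Y32.22
G1 X86.28 Y22.44
G1 X94.23 Y12.44
M5
G0 X86.83 Y26.85
M3 S805
G1 X37.19 Y5.69 F1002
G1 X16.03 Y55.33
G1 X65.67 Y76.49
G1 X86.83 Y26.85
M5
G0 X121.41 Y143.39
M3 S805
G1 X120.96 Y145.67 F1002
G1 X119.66 Y147.61
G1 X117.72 Y148.91
G1 X115.44 Y149.36
G1 X113.16 Y148.91
G1 X111.22 Y147.61
G1 X109.92 Y145.67
G1 X109.47 Y143.39
G1 X109.92 Y141.11
G1 X111.22 Y139.17
G1 X113.16 Y137.87
G1 X115.44 Y137.42
G1 X117.72 Y137.87
G1 X119.66 Y139.17
G1 X120.96 Y141.11
G1 X121.41 Y143.39
M5
G0 X25.25 Y154.43
M3 S805
G1 X32.46 Y154.43 F1002
G1 X32.46 Y78.21
G1 X25.25 Y78.21
G1 X25.25 Y154.43
M5
G0 X0.00 Y0.00

Since the viewBox matches the mm dimensions, user units are millimetres directly. The only transform is the Y-flip y_m = 182.80 − y_svg.

Shape 1 is a quadratic bezier drawn with `<path>`. Its stroke #ff0000 means cut at S805, F1002. After flipping Y the toolpath is (21.68,86.41) → (31.87,77.92) → (41.74,69.21) → (51.29,60.28) → (60.52,51.14) → (69.43,41.79) → (78.01,32.22) → (86.28,22.44) → (94.23,12.44).

Shape 2 is a regular polygon drawn with `<polygon>`. Its stroke #ff0000 means cut at S805, F1002. After flipping Y the toolpath is (86.83,26.85) → (37.19,5.69) → (16.03,55.33) → (65.67,76.49) → (86.83,26.85), returning to the start.

Shape 3 is a circle drawn with `<circle>`. Its stroke #ff0000 means cut at S805, F1002. After flipping Y the toolpath is (121.41,143.39) → (120.96,145.67) → (119.66,147.61) → (117.72,148.91) → (115.44,149.36) → (113.16,148.91) → (111.22,147.61) → (109.92,145.67) → (109.47,143.39) → (109.92,141.11) → (111.22,139.17) → (113.16,137.87) → (115.44,137.42) → (117.72,137.87) → (119.66,139.17) → (120.96,141.11) → (121.41,143.39), returning to the start.

Shape 4 is a rectangle drawn with `<rect>`. Its stroke #ff0000 means cut at S805, F1002. After flipping Y the toolpath is (25.25,154.43) → (32.46,154.43) → (32.46,78.21) → (25.25,78.21) → (25.25,154.43), returning to the start.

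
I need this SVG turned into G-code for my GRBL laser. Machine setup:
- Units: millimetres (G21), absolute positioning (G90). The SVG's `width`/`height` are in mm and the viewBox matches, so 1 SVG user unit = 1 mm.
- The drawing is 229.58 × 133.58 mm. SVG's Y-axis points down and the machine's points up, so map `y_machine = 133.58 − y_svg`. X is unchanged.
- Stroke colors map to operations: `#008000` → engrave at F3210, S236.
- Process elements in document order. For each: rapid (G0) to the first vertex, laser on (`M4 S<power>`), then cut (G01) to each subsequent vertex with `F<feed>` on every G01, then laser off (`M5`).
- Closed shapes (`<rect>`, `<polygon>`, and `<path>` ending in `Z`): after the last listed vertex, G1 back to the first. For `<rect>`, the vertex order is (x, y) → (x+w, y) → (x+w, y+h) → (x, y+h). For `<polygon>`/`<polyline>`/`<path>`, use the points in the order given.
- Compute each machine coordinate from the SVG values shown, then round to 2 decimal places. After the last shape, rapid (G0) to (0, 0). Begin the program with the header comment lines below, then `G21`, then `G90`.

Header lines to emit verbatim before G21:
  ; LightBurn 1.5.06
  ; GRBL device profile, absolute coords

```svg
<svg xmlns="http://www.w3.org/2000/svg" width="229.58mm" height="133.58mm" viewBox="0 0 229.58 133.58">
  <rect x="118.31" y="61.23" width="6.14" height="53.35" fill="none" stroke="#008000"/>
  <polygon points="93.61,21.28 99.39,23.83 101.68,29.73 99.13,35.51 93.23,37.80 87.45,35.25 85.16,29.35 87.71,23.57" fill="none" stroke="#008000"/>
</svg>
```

1 u = 1 mm; y_m = 133.58 − y.

[1] `<rect>` rectangle, #008000→engrave S236 F3210: (118.31,72.35) → (124.45,72.35) → (124.45,19.00) → (118.31,19.00) → (118.31,72.35) (closed)

[2] `<polygon>` regular polygon, #008000→engrave S236 F3210: (93.61,112.30) → (99.39,109.75) → (101.68,103.85) → (99.13,98.07) → (93.23,95.78) → (87.45,98.33) → (85.16,104.23) → (87.71,110.01) → (93.61,112.30) (closed)

; LightBurn 1.5.06
; GRBL device profile, absolute coords
G21
G90
G0 X118.31 Y72.35
M4 S236
G01 X124.45 Y72.35 F3210
G01 X124.45 Y19.00 F3210
G01 X118.31 Y19.00 F3210
G01 X118.31 Y72.35 F3210
M5
G0 X93.61 Y112.30
M4 S236
G01 X99.39 Y109.75 F3210
G01 X101.68 Y103.85 F3210
G01 X99.13 Y98.07 F3210
G01 X93.23 Y95.78 F3210
G01 X87.45 Y98.33 F3210
G01 X85.16 Y104.23 F3210
G01 X87.71 Y110.01 F3210
G01 X93.61 Y112.30 F3210
M5
G0 X0.00 Y0.00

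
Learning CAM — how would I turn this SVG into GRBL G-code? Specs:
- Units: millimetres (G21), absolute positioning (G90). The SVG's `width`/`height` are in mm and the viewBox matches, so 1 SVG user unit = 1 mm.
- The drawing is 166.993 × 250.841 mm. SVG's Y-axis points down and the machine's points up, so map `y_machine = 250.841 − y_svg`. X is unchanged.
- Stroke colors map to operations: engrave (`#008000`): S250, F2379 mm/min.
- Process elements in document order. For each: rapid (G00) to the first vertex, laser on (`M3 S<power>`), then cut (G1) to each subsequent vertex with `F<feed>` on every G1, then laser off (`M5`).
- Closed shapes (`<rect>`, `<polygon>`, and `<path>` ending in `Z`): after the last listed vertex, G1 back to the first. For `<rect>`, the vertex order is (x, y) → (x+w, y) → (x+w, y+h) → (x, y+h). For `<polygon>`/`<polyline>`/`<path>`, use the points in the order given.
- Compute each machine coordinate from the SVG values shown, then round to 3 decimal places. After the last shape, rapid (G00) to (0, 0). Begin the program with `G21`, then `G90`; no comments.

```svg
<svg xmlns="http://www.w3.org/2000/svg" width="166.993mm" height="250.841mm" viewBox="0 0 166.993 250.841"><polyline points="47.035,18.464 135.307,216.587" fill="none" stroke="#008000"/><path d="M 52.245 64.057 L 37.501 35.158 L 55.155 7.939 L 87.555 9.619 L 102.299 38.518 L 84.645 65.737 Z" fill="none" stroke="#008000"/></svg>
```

viewBox `0 0 166.993 250.841` with mm width/height → 1 unit = 1 mm. Flip: y_m = 250.841 − y_svg.

**Shape 1** — `<polyline>` line segment, stroke `#008000` → engrave (S250, F2379). Machine vertices: (47.035,232.377) → (135.307,34.254). Open path.

**Shape 2** — `<path>` regular polygon, stroke `#008000` → engrave (S250, F2379). Machine vertices: (52.245,186.784) → (37.501,215.683) → (55.155,242.902) → (87.555,241.222) → (102.299,212.323) → (84.645,185.104) → (52.245,186.784). Closed: final G1 returns to the first vertex.

G21
G90
G00 X47.035 Y232.377
M3 S250
G1 X135.307 Y34.254 F2379
M5
G00 X52.245 Y186.784
M3 S250
G1 X37.501 Y215.683 F2379
G1 X55.155 Y242.902 F2379
G1 X87.555 Y241.222 F2379
G1 X102.299 Y212.323 F2379
G1 X84.645 Y185.104 F2379
G1 X52.245 Y186.784 F2379
M5
G00 X0.000 Y0.000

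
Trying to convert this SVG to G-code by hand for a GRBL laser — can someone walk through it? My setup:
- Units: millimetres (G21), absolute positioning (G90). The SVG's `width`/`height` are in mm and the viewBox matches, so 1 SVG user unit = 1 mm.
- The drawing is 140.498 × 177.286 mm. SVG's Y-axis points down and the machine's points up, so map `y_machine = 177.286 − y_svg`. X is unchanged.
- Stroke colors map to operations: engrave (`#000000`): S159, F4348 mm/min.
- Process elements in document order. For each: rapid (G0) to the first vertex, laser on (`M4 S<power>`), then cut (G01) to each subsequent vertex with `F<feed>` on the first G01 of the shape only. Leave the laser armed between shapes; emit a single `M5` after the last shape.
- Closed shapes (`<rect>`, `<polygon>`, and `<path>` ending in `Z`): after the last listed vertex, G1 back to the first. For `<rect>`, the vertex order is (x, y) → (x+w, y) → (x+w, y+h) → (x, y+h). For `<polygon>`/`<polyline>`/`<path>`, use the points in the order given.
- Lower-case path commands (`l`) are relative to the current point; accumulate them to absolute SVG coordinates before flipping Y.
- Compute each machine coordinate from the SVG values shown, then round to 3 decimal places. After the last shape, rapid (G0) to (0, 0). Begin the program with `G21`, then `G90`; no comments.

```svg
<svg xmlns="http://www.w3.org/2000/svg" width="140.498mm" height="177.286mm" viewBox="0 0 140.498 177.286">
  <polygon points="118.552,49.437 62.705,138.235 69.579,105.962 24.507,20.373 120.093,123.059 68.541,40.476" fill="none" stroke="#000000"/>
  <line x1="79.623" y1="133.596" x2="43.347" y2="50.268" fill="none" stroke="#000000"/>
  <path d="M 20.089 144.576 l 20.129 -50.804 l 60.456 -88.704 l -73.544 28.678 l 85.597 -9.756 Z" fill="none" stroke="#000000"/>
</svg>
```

G21
G90
G0 X118.552 Y127.849
M4 S159
G01 X62.705 Y39.051 F4348
G01 X69.579 Y71.324
G01 X24.507 Y156.913
G01 X120.093 Y54.227
G01 X68.541 Y136.810
G01 X118.552 Y127.849
G0 X79.623 Y43.690
M4 S159
G01 X43.347 Y127.018 F4348
G0 X20.089 Y32.710
M4 S159
G01 X40.218 Y83.514 F4348
G01 X100.674 Y172.218
G01 X27.130 Y143.540
G01 X112.727 Y153.296
G01 X20.089 Y32.710
M5
G0 X0.000 Y0.000

viewBox `0 0 140.498 177.286` with mm width/height → 1 unit = 1 mm. Flip: y_m = 177.286 − y_svg.

**Shape 1** — `<polygon>` closed polygon, stroke `#000000` → engrave (S159, F4348). Machine vertices: (118.552,127.849) → (62.705,39.051) → (69.579,71.324) → (24.507,156.913) → (120.093,54.227) → (68.541,136.810) → (118.552,127.849). Closed: final G1 returns to the first vertex.

**Shape 2** — `<line>` line segment, stroke `#000000` → engrave (S159, F4348). Machine vertices: (79.623,43.690) → (43.347,127.018). Open path.

**Shape 3** — `<path>` closed polygon, stroke `#000000` → engrave (S159, F4348). Machine vertices: (20.089,32.710) → (40.218,83.514) → (100.674,172.218) → (27.130,143.540) → (112.727,153.296) → (20.089,32.710). Closed: final G1 returns to the first vertex.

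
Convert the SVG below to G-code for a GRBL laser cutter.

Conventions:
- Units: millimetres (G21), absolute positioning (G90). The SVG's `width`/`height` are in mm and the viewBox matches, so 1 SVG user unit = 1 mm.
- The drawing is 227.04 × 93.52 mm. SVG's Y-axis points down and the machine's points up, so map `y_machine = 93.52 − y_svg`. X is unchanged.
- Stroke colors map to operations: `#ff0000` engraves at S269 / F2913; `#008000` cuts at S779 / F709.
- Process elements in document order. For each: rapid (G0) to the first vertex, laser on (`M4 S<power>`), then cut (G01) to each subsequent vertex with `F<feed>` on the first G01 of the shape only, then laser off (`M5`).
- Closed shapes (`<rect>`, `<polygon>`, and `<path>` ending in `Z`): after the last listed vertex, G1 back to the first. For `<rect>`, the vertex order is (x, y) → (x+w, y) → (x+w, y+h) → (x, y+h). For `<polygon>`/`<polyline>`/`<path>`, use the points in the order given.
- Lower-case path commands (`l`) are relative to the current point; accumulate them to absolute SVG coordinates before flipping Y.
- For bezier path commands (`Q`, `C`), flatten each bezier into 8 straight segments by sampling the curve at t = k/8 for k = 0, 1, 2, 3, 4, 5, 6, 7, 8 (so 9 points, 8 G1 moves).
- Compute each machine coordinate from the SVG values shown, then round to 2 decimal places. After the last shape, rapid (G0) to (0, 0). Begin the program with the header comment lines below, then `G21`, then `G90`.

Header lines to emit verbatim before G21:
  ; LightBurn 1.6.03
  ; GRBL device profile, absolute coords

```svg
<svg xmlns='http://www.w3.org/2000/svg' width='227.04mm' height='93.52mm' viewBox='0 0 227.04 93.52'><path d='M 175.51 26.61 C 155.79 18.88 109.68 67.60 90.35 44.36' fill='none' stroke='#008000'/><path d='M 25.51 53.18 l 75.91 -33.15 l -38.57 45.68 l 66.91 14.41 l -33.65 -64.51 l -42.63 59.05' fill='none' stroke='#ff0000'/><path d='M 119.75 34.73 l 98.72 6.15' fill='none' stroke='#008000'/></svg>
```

viewBox `0 0 227.04 93.52` with mm width/height → 1 unit = 1 mm. Flip: y_m = 93.52 − y_svg.

**Shape 1** — `<path>` cubic bezier, stroke `#008000` → cut (S779, F709). Control points (SVG): P0=(175.51,26.61), P1=(155.79,18.88), P2=(109.68,67.60), P3=(90.35,44.36); sampled at t=k/8. Machine vertices: (175.51,66.91) → (166.98,67.41) → (156.60,64.13) → (145.00,58.56) → (132.78,52.22) → (120.59,46.60) → (109.04,43.22) → (98.75,43.57) → (90.35,49.16). Open path.

**Shape 2** — `<path>` open polyline, stroke `#ff0000` → engrave (S269, F2913). Machine vertices: (25.51,40.34) → (101.42,73.49) → (62.85,27.81) → (129.76,13.40) → (96.11,77.91) → (53.48,18.86). Open path.

**Shape 3** — `<path>` line segment, stroke `#008000` → cut (S779, F709). Machine vertices: (119.75,58.79) → (218.47,52.64). Open path.

; LightBurn 1.6.03
; GRBL device profile, absolute coords
G21
G90
G0 X175.51 Y66.91
M4 S779
G01 X166.98 Y67.41 F709
G01 X156.60 Y64.13
G01 X145.00 Y58.56
G01 X132.78 Y52.22
G01 X120.59 Y46.60
G01 X109.04 Y43.22
G01 X98.75 Y43.57
G01 X90.35 Y49.16
M5
G0 X25.51 Y40.34
M4 S269
G01 X101.42 Y73.49 F2913
G01 X62.85 Y27.81
G01 X129.76 Y13.40
G01 X96.11 Y77.91
G01 X53.48 Y18.86
M5
G0 X119.75 Y58.79
M4 S779
G01 X218.47 Y52.64 F709
M5
G0 X0.00 Y0.00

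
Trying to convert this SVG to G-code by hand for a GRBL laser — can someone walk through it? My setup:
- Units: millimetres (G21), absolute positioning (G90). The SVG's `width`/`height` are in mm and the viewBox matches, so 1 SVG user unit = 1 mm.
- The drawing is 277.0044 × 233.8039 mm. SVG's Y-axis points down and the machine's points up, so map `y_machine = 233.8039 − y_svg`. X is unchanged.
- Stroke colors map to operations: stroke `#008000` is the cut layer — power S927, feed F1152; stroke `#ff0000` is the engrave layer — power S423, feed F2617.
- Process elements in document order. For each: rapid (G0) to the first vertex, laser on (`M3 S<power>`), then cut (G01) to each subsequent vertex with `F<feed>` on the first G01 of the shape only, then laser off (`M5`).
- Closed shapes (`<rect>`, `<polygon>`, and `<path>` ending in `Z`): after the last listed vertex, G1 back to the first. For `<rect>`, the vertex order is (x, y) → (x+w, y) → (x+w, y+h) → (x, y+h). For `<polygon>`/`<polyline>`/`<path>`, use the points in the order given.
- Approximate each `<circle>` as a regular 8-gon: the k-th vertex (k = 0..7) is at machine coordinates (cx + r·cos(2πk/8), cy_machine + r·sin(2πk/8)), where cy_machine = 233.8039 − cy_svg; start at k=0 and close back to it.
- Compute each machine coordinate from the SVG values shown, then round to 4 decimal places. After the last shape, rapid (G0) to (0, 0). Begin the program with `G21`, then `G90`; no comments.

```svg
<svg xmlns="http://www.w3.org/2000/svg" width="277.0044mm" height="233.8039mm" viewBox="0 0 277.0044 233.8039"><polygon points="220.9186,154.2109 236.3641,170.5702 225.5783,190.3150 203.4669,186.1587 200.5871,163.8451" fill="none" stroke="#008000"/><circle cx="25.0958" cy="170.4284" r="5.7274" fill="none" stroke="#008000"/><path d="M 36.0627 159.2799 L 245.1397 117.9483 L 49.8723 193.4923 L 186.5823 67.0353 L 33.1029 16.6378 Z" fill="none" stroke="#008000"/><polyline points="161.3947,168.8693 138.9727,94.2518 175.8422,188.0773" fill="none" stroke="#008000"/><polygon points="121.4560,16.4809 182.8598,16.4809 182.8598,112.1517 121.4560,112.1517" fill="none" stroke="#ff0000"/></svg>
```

G21
G90
G0 X220.9186 Y79.5930
M3 S927
G01 X236.3641 Y63.2337 F1152
G01 X225.5783 Y43.4889
G01 X203.4669 Y47.6452
G01 X200.5871 Y69.9588
G01 X220.9186 Y79.5930
M5
G0 X30.8232 Y63.3755
M3 S927
G01 X29.1457 Y67.4254 F1152
G01 X25.0958 Y69.1029
G01 X21.0459 Y67.4254
G01 X19.3684 Y63.3755
G01 X21.0459 Y59.3256
G01 X25.0958 Y57.6481
G01 X29.1457 Y59.3256
G01 X30.8232 Y63.3755
M5
G0 X36.0627 Y74.5240
M3 S927
G01 X245.1397 Y115.8556 F1152
G01 X49.8723 Y40.3116
G01 X186.5823 Y166.7686
G01 X33.1029 Y217.1661
G01 X36.0627 Y74.5240
M5
G0 X161.3947 Y64.9346
M3 S927
G01 X138.9727 Y139.5521 F1152
G01 X175.8422 Y45.7266
M5
G0 X121.4560 Y217.3230
M3 S423
G01 X182.8598 Y217.3230 F2617
G01 X182.8598 Y121.6522
G01 X121.4560 Y121.6522
G01 X121.4560 Y217.3230
M5
G0 X0.0000 Y0.0000

viewBox `0 0 277.0044 233.8039` with mm width/height → 1 unit = 1 mm. Flip: y_m = 233.8039 − y_svg.

**Shape 1** — `<polygon>` regular polygon, stroke `#008000` → cut (S927, F1152). Machine vertices: (220.9186,79.5930) → (236.3641,63.2337) → (225.5783,43.4889) → (203.4669,47.6452) → (200.5871,69.9588) → (220.9186,79.5930). Closed: final G1 returns to the first vertex.

**Shape 2** — `<circle>` circle, stroke `#008000` → cut (S927, F1152). Machine vertices: (30.8232,63.3755) → (29.1457,67.4254) → (25.0958,69.1029) → (21.0459,67.4254) → (19.3684,63.3755) → (21.0459,59.3256) → (25.0958,57.6481) → (29.1457,59.3256) → (30.8232,63.3755). Closed: final G1 returns to the first vertex.

**Shape 3** — `<path>` closed polygon, stroke `#008000` → cut (S927, F1152). Machine vertices: (36.0627,74.5240) → (245.1397,115.8556) → (49.8723,40.3116) → (186.5823,166.7686) → (33.1029,217.1661) → (36.0627,74.5240). Closed: final G1 returns to the first vertex.

**Shape 4** — `<polyline>` open polyline, stroke `#008000` → cut (S927, F1152). Machine vertices: (161.3947,64.9346) → (138.9727,139.5521) → (175.8422,45.7266). Open path.

**Shape 5** — `<polygon>` rectangle, stroke `#ff0000` → engrave (S423, F2617). Machine vertices: (121.4560,217.3230) → (182.8598,217.3230) → (182.8598,121.6522) → (121.4560,121.6522) → (121.4560,217.3230). Closed: final G1 returns to the first vertex.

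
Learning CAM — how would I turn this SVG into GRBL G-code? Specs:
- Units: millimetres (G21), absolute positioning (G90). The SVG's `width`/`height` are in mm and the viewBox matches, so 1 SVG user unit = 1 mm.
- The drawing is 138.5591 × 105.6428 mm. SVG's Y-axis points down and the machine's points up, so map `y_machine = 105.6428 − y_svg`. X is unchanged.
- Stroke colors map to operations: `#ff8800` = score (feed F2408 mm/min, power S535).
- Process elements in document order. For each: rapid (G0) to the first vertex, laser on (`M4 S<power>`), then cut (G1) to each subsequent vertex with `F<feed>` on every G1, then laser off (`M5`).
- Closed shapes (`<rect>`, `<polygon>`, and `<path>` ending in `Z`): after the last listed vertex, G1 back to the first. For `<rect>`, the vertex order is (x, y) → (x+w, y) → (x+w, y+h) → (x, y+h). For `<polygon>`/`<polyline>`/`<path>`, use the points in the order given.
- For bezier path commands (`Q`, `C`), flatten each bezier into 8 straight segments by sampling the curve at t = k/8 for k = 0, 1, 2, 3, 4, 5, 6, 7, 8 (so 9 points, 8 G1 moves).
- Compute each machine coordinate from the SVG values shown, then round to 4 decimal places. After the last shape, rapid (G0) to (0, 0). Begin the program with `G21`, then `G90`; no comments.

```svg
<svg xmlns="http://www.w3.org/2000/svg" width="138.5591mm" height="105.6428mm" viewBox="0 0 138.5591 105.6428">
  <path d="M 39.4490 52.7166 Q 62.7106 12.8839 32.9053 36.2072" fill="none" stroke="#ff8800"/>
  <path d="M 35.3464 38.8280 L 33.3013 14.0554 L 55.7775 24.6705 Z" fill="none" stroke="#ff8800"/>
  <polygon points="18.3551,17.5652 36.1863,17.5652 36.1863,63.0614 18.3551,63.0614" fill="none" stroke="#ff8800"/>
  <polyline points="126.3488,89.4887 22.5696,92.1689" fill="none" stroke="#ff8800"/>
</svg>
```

viewBox `0 0 138.5591 105.6428` with mm width/height → 1 unit = 1 mm. Flip: y_m = 105.6428 − y_svg.

**Shape 1** — `<path>` quadratic bezier, stroke `#ff8800` → score (S535, F2408). Control points (SVG): P0=(39.4490,52.7166), P1=(62.7106,12.8839), P2=(32.9053,36.2072); sampled at t=k/8. Machine vertices: (39.4490,52.9262) → (44.4352,61.8976) → (47.7631,68.8953) → (49.4327,73.9194) → (49.4439,76.9699) → (47.7967,78.0468) → (44.4913,77.1500) → (39.5275,74.2796) → (32.9053,69.4356). Open path.

**Shape 2** — `<path>` regular polygon, stroke `#ff8800` → score (S535, F2408). Machine vertices: (35.3464,66.8148) → (33.3013,91.5874) → (55.7775,80.9723) → (35.3464,66.8148). Closed: final G1 returns to the first vertex.

**Shape 3** — `<polygon>` rectangle, stroke `#ff8800` → score (S535, F2408). Machine vertices: (18.3551,88.0776) → (36.1863,88.0776) → (36.1863,42.5814) → (18.3551,42.5814) → (18.3551,88.0776). Closed: final G1 returns to the first vertex.

**Shape 4** — `<polyline>` line segment, stroke `#ff8800` → score (S535, F2408). Machine vertices: (126.3488,16.1541) → (22.5696,13.4739). Open path.

G21
G90
G0 X39.4490 Y52.9262
M4 S535
G1 X44.4352 Y61.8976 F2408
G1 X47.7631 Y68.8953 F2408
G1 X49.4327 Y73.9194 F2408
G1 X49.4439 Y76.9699 F2408
G1 X47.7967 Y78.0468 F2408
G1 X44.4913 Y77.1500 F2408
G1 X39.5275 Y74.2796 F2408
G1 X32.9053 Y69.4356 F2408
M5
G0 X35.3464 Y66.8148
M4 S535
G1 X33.3013 Y91.5874 F2408
G1 X55.7775 Y80.9723 F2408
G1 X35.3464 Y66.8148 F2408
M5
G0 X18.3551 Y88.0776
M4 S535
G1 X36.1863 Y88.0776 F2408
G1 X36.1863 Y42.5814 F2408
G1 X18.3551 Y42.5814 F2408
G1 X18.3551 Y88.0776 F2408
M5
G0 X126.3488 Y16.1541
M4 S535
G1 X22.5696 Y13.4739 F2408
M5
G0 X0.0000 Y0.0000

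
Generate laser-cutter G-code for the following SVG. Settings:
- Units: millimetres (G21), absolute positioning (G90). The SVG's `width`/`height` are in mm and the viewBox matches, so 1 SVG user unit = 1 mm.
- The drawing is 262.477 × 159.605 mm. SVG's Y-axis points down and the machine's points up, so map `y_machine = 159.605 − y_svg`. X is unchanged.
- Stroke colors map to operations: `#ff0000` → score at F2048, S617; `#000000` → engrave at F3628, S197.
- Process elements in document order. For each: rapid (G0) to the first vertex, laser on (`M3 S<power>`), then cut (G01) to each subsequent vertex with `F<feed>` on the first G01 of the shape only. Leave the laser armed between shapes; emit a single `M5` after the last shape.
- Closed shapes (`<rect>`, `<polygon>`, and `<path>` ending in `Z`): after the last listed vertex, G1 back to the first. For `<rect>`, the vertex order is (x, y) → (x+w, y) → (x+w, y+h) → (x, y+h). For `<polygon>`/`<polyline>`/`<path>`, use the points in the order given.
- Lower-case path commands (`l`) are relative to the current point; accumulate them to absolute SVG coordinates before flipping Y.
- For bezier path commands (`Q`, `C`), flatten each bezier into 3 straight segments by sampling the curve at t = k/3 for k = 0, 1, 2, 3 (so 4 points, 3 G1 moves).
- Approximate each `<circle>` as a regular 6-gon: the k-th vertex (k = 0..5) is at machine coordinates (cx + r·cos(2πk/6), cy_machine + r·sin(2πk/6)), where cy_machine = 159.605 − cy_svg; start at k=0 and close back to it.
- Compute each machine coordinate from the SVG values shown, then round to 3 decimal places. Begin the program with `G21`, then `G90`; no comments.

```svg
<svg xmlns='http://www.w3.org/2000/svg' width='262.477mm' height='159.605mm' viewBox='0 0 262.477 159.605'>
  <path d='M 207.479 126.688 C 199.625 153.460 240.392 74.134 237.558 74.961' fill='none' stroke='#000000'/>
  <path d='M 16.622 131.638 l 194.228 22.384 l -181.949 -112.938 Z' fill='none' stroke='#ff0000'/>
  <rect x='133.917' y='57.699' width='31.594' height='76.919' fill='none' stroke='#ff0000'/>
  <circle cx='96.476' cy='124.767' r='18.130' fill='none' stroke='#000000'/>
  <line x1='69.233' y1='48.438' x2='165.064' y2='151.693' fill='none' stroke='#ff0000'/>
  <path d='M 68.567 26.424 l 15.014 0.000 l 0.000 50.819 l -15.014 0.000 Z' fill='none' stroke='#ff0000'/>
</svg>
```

Since the viewBox matches the mm dimensions, user units are millimetres directly. The only transform is the Y-flip y_m = 159.605 − y_svg.

Shape 1 is a cubic bezier drawn with `<path>`. Its stroke #000000 means engrave at S197, F3628. After flipping Y the toolpath is (207.479,32.917) → (212.416,34.613) → (229.274,65.652) → (237.558,84.644).

Shape 2 is a closed polygon drawn with `<path>`. Its stroke #ff0000 means score at S617, F2048. After flipping Y the toolpath is (16.622,27.967) → (210.850,5.583) → (28.901,118.521) → (16.622,27.967), returning to the start.

Shape 3 is a rectangle drawn with `<rect>`. Its stroke #ff0000 means score at S617, F2048. After flipping Y the toolpath is (133.917,101.906) → (165.511,101.906) → (165.511,24.987) → (133.917,24.987) → (133.917,101.906), returning to the start.

Shape 4 is a circle drawn with `<circle>`. Its stroke #000000 means engrave at S197, F3628. After flipping Y the toolpath is (114.606,34.838) → (105.541,50.539) → (87.411,50.539) → (78.346,34.838) → (87.411,19.137) → (105.541,19.137) → (114.606,34.838), returning to the start.

Shape 5 is a line segment drawn with `<line>`. Its stroke #ff0000 means score at S617, F2048. After flipping Y the toolpath is (69.233,111.167) → (165.064,7.912).

Shape 6 is a rectangle drawn with `<path>`. Its stroke #ff0000 means score at S617, F2048. After flipping Y the toolpath is (68.567,133.181) → (83.581,133.181) → (83.581,82.362) → (68.567,82.362) → (68.567,133.181), returning to the start.

G21
G90
G0 X207.479 Y32.917
M3 S197
G01 X212.416 Y34.613 F3628
G01 X229.274 Y65.652
G01 X237.558 Y84.644
G0 X16.622 Y27.967
M3 S617
G01 X210.850 Y5.583 F2048
G01 X28.901 Y118.521
G01 X16.622 Y27.967
G0 X133.917 Y101.906
M3 S617
G01 X165.511 Y101.906 F2048
G01 X165.511 Y24.987
G01 X133.917 Y24.987
G01 X133.917 Y101.906
G0 X114.606 Y34.838
M3 S197
G01 X105.541 Y50.539 F3628
G01 X87.411 Y50.539
G01 X78.346 Y34.838
G01 X87.411 Y19.137
G01 X105.541 Y19.137
G01 X114.606 Y34.838
G0 X69.233 Y111.167
M3 S617
G01 X165.064 Y7.912 F2048
G0 X68.567 Y133.181
M3 S617
G01 X83.581 Y133.181 F2048
G01 X83.581 Y82.362
G01 X68.567 Y82.362
G01 X68.567 Y133.181
M5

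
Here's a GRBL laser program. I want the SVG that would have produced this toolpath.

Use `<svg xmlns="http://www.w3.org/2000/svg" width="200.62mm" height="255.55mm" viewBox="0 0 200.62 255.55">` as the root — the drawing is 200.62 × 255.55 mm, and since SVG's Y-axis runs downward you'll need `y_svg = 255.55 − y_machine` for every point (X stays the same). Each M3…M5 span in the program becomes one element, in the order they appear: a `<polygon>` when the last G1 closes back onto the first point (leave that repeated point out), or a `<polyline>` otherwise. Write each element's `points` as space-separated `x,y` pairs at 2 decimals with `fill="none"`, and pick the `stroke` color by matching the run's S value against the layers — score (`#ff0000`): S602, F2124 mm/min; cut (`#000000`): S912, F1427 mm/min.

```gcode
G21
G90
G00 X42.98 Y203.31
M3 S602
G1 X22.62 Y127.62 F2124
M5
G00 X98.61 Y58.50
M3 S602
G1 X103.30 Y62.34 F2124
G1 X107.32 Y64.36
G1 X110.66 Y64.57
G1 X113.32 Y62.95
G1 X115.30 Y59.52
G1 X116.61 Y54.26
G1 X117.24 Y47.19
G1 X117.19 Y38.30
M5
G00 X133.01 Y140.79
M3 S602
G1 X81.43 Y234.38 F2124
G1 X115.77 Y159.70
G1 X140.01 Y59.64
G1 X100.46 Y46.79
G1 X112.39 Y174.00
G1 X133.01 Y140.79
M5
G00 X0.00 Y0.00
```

<svg xmlns="http://www.w3.org/2000/svg" width="200.62mm" height="255.55mm" viewBox="0 0 200.62 255.55">
  <polyline points="42.98,52.24 22.62,127.93" fill="none" stroke="#ff0000"/>
  <polyline points="98.61,197.05 103.30,193.21 107.32,191.19 110.66,190.98 113.32,192.60 115.30,196.03 116.61,201.29 117.24,208.36 117.19,217.25" fill="none" stroke="#ff0000"/>
  <polygon points="133.01,114.76 81.43,21.17 115.77,95.85 140.01,195.91 100.46,208.76 112.39,81.55" fill="none" stroke="#ff0000"/>
</svg>

y_svg = 255.55 − y_m. Every run uses S602, so all elements get stroke `#ff0000` (score).

[1] open run; points: 42.98,52.24 22.62,127.93

[2] open run; points: 98.61,197.05 103.30,193.21 107.32,191.19 110.66,190.98 113.32,192.60 115.30,196.03 116.61,201.29 117.24,208.36 117.19,217.25

[3] closed run; points: 133.01,114.76 81.43,21.17 115.77,95.85 140.01,195.91 100.46,208.76 112.39,81.55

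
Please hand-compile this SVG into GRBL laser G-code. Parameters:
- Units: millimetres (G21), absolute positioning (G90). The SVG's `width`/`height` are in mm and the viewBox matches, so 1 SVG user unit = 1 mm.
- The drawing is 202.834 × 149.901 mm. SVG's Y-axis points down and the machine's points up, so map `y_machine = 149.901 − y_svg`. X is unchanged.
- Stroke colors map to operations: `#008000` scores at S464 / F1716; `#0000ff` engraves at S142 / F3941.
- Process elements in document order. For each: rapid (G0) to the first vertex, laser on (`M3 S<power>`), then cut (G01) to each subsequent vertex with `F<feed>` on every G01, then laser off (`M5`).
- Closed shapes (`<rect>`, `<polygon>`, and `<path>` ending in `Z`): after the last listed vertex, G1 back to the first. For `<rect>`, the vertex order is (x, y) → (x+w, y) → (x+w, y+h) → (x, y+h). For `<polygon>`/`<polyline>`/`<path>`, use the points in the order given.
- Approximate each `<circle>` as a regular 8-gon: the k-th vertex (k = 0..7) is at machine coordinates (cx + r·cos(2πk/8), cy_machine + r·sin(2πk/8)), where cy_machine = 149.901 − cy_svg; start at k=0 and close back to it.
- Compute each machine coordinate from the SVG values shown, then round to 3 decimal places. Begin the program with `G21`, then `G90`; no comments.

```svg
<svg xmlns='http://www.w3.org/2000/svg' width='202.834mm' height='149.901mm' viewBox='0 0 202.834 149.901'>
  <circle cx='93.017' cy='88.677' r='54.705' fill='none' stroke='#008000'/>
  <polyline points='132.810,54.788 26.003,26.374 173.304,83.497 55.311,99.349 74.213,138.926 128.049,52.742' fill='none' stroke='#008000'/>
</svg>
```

G21
G90
G0 X147.722 Y61.224
M3 S464
G01 X131.699 Y99.906 F1716
G01 X93.017 Y115.929 F1716
G01 X54.335 Y99.906 F1716
G01 X38.312 Y61.224 F1716
G01 X54.335 Y22.542 F1716
G01 X93.017 Y6.519 F1716
G01 X131.699 Y22.542 F1716
G01 X147.722 Y61.224 F1716
M5
G0 X132.810 Y95.113
M3 S464
G01 X26.003 Y123.527 F1716
G01 X173.304 Y66.404 F1716
G01 X55.311 Y50.552 F1716
G01 X74.213 Y10.975 F1716
G01 X128.049 Y97.159 F1716
M5

viewBox `0 0 202.834 149.901` with mm width/height → 1 unit = 1 mm. Flip: y_m = 149.901 − y_svg.

**Shape 1** — `<circle>` circle, stroke `#008000` → score (S464, F1716). Machine vertices: (147.722,61.224) → (131.699,99.906) → (93.017,115.929) → (54.335,99.906) → (38.312,61.224) → (54.335,22.542) → (93.017,6.519) → (131.699,22.542) → (147.722,61.224). Closed: final G1 returns to the first vertex.

**Shape 2** — `<polyline>` open polyline, stroke `#008000` → score (S464, F1716). Machine vertices: (132.810,95.113) → (26.003,123.527) → (173.304,66.404) → (55.311,50.552) → (74.213,10.975) → (128.049,97.159). Open path.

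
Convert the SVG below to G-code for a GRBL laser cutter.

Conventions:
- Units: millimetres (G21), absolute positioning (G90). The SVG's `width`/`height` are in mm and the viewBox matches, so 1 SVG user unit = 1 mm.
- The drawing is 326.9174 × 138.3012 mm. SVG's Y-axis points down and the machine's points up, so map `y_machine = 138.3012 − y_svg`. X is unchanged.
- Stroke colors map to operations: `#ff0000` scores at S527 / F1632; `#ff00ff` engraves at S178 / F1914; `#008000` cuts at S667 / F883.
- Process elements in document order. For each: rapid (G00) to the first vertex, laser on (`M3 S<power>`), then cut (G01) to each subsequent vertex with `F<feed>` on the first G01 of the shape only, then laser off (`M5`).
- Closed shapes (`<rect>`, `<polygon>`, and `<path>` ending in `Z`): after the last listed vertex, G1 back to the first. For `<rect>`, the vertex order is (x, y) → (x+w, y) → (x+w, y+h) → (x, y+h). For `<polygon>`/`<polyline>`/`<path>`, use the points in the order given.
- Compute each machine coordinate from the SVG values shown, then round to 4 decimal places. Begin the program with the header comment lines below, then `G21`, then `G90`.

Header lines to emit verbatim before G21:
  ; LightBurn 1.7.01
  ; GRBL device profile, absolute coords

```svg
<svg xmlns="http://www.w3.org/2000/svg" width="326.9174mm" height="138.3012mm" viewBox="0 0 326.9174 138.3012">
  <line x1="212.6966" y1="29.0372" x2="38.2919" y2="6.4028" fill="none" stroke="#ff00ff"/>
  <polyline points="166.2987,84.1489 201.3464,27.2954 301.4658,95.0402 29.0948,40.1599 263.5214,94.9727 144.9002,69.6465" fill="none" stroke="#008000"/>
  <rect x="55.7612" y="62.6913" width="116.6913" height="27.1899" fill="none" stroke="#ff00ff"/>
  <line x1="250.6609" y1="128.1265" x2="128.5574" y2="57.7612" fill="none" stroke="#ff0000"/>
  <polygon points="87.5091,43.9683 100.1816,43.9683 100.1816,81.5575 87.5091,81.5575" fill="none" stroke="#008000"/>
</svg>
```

1 u = 1 mm; y_m = 138.3012 − y.

[1] `<line>` line segment, #ff00ff→engrave S178 F1914: (212.6966,109.2640) → (38.2919,131.8984)

[2] `<polyline>` open polyline, #008000→cut S667 F883: (166.2987,54.1523) → (201.3464,111.0058) → (301.4658,43.2610) → (29.0948,98.1413) → (263.5214,43.3285) → (144.9002,68.6547)

[3] `<rect>` rectangle, #ff00ff→engrave S178 F1914: (55.7612,75.6099) → (172.4525,75.6099) → (172.4525,48.4200) → (55.7612,48.4200) → (55.7612,75.6099) (closed)

[4] `<line>` line segment, #ff0000→score S527 F1632: (250.6609,10.1747) → (128.5574,80.5400)

[5] `<polygon>` rectangle, #008000→cut S667 F883: (87.5091,94.3329) → (100.1816,94.3329) → (100.1816,56.7437) → (87.5091,56.7437) → (87.5091,94.3329) (closed)

; LightBurn 1.7.01
; GRBL device profile, absolute coords
G21
G90
G00 X212.6966 Y109.2640
M3 S178
G01 X38.2919 Y131.8984 F1914
M5
G00 X166.2987 Y54.1523
M3 S667
G01 X201.3464 Y111.0058 F883
G01 X301.4658 Y43.2610
G01 X29.0948 Y98.1413
G01 X263.5214 Y43.3285
G01 X144.9002 Y68.6547
M5
G00 X55.7612 Y75.6099
M3 S178
G01 X172.4525 Y75.6099 F1914
G01 X172.4525 Y48.4200
G01 X55.7612 Y48.4200
G01 X55.7612 Y75.6099
M5
G00 X250.6609 Y10.1747
M3 S527
G01 X128.5574 Y80.5400 F1632
M5
G00 X87.5091 Y94.3329
M3 S667
G01 X100.1816 Y94.3329 F883
G01 X100.1816 Y56.7437
G01 X87.5091 Y56.7437
G01 X87.5091 Y94.3329
M5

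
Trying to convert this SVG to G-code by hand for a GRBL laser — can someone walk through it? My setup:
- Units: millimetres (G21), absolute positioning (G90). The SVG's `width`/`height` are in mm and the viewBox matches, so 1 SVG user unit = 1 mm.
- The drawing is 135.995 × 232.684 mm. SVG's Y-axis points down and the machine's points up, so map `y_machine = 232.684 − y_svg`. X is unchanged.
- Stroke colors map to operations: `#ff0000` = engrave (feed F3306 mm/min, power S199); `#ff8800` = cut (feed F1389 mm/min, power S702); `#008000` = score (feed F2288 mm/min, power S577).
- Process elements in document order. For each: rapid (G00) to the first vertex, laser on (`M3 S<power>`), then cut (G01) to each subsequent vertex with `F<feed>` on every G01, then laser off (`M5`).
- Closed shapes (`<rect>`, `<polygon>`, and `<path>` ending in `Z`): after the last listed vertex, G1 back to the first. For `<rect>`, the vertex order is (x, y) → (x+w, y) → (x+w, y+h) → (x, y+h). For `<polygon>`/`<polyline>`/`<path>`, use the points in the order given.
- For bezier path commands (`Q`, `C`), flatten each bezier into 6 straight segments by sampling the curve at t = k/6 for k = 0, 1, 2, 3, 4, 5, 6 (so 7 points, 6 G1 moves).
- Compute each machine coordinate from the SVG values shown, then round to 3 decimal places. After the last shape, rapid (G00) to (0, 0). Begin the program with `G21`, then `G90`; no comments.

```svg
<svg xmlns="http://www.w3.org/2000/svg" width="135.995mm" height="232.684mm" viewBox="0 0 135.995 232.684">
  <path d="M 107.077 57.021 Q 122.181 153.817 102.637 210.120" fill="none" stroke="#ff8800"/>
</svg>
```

Since the viewBox matches the mm dimensions, user units are millimetres directly. The only transform is the Y-flip y_m = 232.684 − y_svg.

Shape 1 is a quadratic bezier drawn with `<path>`. Its stroke #ff8800 means cut at S702, F1389. After flipping Y the toolpath is (107.077,175.663) → (111.149,144.522) → (113.297,115.632) → (113.519,88.990) → (111.817,64.599) → (108.189,42.456) → (102.637,22.564).

G21
G90
G00 X107.077 Y175.663
M3 S702
G01 X111.149 Y144.522 F1389
G01 X113.297 Y115.632 F1389
G01 X113.519 Y88.990 F1389
G01 X111.817 Y64.599 F1389
G01 X108.189 Y42.456 F1389
G01 X102.637 Y22.564 F1389
M5
G00 X0.000 Y0.000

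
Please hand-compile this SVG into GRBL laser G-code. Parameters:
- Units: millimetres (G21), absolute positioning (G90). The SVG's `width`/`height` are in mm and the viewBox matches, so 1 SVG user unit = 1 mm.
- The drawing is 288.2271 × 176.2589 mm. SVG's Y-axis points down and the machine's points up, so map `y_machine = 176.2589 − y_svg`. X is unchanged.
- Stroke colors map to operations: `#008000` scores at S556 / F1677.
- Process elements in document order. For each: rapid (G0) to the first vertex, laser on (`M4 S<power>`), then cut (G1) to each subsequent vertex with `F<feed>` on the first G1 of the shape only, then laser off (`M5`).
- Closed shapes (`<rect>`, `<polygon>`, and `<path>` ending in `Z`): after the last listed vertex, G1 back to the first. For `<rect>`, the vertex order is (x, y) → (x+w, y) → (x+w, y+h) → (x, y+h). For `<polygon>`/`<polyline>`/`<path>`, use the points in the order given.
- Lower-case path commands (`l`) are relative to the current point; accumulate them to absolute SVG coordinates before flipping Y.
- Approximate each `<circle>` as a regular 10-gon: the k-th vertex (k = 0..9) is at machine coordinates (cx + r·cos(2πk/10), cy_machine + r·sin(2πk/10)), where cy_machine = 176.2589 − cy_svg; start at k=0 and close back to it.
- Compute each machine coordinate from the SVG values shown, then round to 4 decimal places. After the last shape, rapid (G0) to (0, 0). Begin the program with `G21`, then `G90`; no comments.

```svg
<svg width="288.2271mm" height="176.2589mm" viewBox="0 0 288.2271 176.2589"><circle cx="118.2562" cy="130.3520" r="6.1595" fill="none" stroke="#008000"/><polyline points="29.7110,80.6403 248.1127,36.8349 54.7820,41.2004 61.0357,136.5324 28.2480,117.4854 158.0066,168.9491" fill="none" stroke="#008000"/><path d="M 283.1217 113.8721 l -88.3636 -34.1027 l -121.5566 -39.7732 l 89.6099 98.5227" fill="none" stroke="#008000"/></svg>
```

G21
G90
G0 X124.4157 Y45.9069
M4 S556
G1 X123.2393 Y49.5274 F1677
G1 X120.1596 Y51.7649
G1 X116.3528 Y51.7649
G1 X113.2731 Y49.5274
G1 X112.0967 Y45.9069
G1 X113.2731 Y42.2864
G1 X116.3528 Y40.0489
G1 X120.1596 Y40.0489
G1 X123.2393 Y42.2864
G1 X124.4157 Y45.9069
M5
G0 X29.7110 Y95.6186
M4 S556
G1 X248.1127 Y139.4240 F1677
G1 X54.7820 Y135.0585
G1 X61.0357 Y39.7265
G1 X28.2480 Y58.7735
G1 X158.0066 Y7.3098
M5
G0 X283.1217 Y62.3868
M4 S556
G1 X194.7581 Y96.4895 F1677
G1 X73.2015 Y136.2627
G1 X162.8114 Y37.7400
M5
G0 X0.0000 Y0.0000

viewBox `0 0 288.2271 176.2589` with mm width/height → 1 unit = 1 mm. Flip: y_m = 176.2589 − y_svg.

**Shape 1** — `<circle>` circle, stroke `#008000` → score (S556, F1677). Machine vertices: (124.4157,45.9069) → (123.2393,49.5274) → (120.1596,51.7649) → (116.3528,51.7649) → (113.2731,49.5274) → (112.0967,45.9069) → (113.2731,42.2864) → (116.3528,40.0489) → (120.1596,40.0489) → (123.2393,42.2864) → (124.4157,45.9069). Closed: final G1 returns to the first vertex.

**Shape 2** — `<polyline>` open polyline, stroke `#008000` → score (S556, F1677). Machine vertices: (29.7110,95.6186) → (248.1127,139.4240) → (54.7820,135.0585) → (61.0357,39.7265) → (28.2480,58.7735) → (158.0066,7.3098). Open path.

**Shape 3** — `<path>` open polyline, stroke `#008000` → score (S556, F1677). Machine vertices: (283.1217,62.3868) → (194.7581,96.4895) → (73.2015,136.2627) → (162.8114,37.7400). Open path.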